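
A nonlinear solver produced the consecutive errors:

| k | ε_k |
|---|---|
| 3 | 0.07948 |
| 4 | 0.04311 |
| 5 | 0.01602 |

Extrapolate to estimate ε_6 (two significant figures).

3.2e-3

First estimate the order: p ≈ ln(ε_5/ε_4) / ln(ε_4/ε_3) = ln(0.01602/0.04311)/ln(0.04311/0.07948) = ln(0.371608)/ln(0.542401) ≈ 1.6182.
Then ε_6 ≈ ε_5·(ε_5/ε_4)^p = 0.01602·(0.371608)^1.6182 = 0.01602·0.201517 ≈ 0.003228.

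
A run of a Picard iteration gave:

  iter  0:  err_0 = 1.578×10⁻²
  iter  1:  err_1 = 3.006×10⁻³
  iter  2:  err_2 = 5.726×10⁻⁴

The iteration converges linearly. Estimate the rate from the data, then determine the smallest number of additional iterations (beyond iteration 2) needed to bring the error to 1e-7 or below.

Rate ρ ≈ err_2/err_1 = 5.726×10⁻⁴/3.006×10⁻³ = 0.1905.
After j more steps, err_{2+j} ≈ 5.726×10⁻⁴·ρ^j; need ρ^j ≤ 1e-7/5.726×10⁻⁴ = 0.000174642.
j ≥ ln(0.000174642)/ln(0.1905) = -8.6528/-1.65810 = 5.219.
So 6 more iterations are needed.

6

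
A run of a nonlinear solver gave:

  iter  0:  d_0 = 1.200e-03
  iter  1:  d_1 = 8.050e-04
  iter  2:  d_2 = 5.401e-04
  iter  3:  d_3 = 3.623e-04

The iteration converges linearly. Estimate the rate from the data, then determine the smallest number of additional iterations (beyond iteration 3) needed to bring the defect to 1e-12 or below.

Rate ρ ≈ d_3/d_2 = 3.623e-04/5.401e-04 = 0.6708.
After j more steps, d_{3+j} ≈ 3.623e-04·ρ^j; need ρ^j ≤ 1e-12/3.623e-04 = 2.76014e-09.
j ≥ ln(2.76014e-09)/ln(0.6708) = -19.7080/-0.39928 = 49.359.
So 50 more iterations are needed.

50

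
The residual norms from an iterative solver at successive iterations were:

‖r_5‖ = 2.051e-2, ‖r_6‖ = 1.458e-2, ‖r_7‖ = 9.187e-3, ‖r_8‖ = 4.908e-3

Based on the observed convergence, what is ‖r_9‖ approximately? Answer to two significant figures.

2.1e-3

First estimate the order: p ≈ ln(‖r_8‖/‖r_7‖) / ln(‖r_7‖/‖r_6‖) = ln(4.908e-3/9.187e-3)/ln(9.187e-3/1.458e-2) = ln(0.534233)/ln(0.63011) ≈ 1.3574.
Then ‖r_9‖ ≈ ‖r_8‖·(‖r_8‖/‖r_7‖)^p = 4.908e-3·(0.534233)^1.3574 = 4.908e-3·0.426994 ≈ 0.002096.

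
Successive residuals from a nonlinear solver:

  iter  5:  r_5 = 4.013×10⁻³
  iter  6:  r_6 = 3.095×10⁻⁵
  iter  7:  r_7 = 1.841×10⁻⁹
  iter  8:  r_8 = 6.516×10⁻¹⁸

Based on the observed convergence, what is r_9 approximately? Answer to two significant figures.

8.2e-35

First estimate the order: p ≈ ln(r_8/r_7) / ln(r_7/r_6) = ln(6.516×10⁻¹⁸/1.841×10⁻⁹)/ln(1.841×10⁻⁹/3.095×10⁻⁵) = ln(3.53938e-09)/ln(5.9483e-05) ≈ 2.0000.
Then r_9 ≈ r_8·(r_8/r_7)^p = 6.516×10⁻¹⁸·(3.53938e-09)^2.0000 = 6.516×10⁻¹⁸·1.25272e-17 ≈ 8.163e-35.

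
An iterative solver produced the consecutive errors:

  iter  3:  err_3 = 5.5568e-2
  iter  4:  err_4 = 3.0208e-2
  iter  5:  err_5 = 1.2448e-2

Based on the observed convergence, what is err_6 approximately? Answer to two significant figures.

First estimate the order: p ≈ ln(err_5/err_4) / ln(err_4/err_3) = ln(1.2448e-2/3.0208e-2)/ln(3.0208e-2/5.5568e-2) = ln(0.412076)/ln(0.543622) ≈ 1.4545.
Then err_6 ≈ err_5·(err_5/err_4)^p = 1.2448e-2·(0.412076)^1.4545 = 1.2448e-2·0.275413 ≈ 0.003428.

3.4e-3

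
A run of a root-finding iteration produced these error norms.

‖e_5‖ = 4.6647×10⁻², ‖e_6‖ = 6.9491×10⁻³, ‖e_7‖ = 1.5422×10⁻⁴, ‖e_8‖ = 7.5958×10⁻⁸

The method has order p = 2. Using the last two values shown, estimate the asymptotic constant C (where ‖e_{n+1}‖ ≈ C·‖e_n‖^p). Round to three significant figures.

3.19

C ≈ ‖e_8‖ / ‖e_7‖^2
  = 7.5958×10⁻⁸ / (1.5422×10⁻⁴)^2
  = 7.5958×10⁻⁸ / 2.37838e-08 ≈ 3.1937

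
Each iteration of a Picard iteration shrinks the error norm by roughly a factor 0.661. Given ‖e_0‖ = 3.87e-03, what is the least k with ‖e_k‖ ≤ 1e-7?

After k steps, ‖e_k‖ ≈ 3.87e-03·0.661^k.
Need 0.661^k ≤ 1e-7/3.87e-03 = 2.58398e-05.
k ≥ ln(2.58398e-05)/ln(0.661) = -10.5636/-0.41400 = 25.516.
Smallest integer k = 26.

26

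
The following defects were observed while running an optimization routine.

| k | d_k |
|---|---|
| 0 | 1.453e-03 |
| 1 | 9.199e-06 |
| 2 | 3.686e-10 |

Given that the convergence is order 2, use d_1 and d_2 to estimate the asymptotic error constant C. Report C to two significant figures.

C ≈ d_2 / d_1^2
  = 3.686e-10 / (9.199e-06)^2
  = 3.686e-10 / 8.46216e-11 ≈ 4.3559

4.4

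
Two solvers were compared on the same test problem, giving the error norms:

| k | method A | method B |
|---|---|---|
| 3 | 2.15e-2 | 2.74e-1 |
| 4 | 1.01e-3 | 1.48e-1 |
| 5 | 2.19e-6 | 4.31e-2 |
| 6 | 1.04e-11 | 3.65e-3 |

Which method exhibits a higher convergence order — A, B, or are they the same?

same

Method A: p ≈ ln(1.04e-11/2.19e-6)/ln(2.19e-6/1.01e-3) ≈ 2.00.
Method B: p ≈ ln(3.65e-3/4.31e-2)/ln(4.31e-2/1.48e-1) ≈ 2.00.
Both orders ≈ 2.0 — effectively the same.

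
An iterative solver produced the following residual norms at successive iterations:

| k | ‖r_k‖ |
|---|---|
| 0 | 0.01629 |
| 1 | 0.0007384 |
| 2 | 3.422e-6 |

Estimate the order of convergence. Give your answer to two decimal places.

p ≈ ln(‖r_2‖/‖r_1‖) / ln(‖r_1‖/‖r_0‖)
  = ln(3.422e-6/0.0007384) / ln(0.0007384/0.01629)
  = ln(0.00463434) / ln(0.0453284)
  = -5.37426 / -3.09382 ≈ 1.73710

1.74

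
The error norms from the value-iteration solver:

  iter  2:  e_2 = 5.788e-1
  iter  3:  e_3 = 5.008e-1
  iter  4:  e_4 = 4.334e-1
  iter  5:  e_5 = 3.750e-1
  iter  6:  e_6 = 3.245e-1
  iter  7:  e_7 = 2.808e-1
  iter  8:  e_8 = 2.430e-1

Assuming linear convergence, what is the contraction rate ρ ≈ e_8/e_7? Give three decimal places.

0.865

ρ ≈ e_8/e_7 = 2.430e-1/2.808e-1 = 0.86538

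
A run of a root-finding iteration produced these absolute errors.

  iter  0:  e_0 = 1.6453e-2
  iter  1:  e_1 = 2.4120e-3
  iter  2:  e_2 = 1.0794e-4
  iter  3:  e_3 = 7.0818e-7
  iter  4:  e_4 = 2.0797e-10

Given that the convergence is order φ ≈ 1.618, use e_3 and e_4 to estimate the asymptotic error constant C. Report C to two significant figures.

C ≈ e_4 / e_3^1.618
  = 2.0797e-10 / (7.0818e-7)^1.618
  = 2.0797e-10 / 1.12081e-10 ≈ 1.8555

1.9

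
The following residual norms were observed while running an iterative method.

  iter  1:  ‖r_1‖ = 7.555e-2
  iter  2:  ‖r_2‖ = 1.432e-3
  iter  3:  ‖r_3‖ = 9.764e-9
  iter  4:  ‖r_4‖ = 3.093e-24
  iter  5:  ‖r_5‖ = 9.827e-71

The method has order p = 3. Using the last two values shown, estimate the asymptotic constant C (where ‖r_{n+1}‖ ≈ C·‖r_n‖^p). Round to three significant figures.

3.32

C ≈ ‖r_5‖ / ‖r_4‖^3
  = 9.827e-71 / (3.093e-24)^3
  = 9.827e-71 / 2.95896e-71 ≈ 3.3211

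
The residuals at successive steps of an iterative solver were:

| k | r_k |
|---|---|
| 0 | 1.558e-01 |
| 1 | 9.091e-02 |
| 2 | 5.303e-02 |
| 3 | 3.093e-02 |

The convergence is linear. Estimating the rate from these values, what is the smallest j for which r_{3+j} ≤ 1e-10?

37

Rate ρ ≈ r_3/r_2 = 3.093e-02/5.303e-02 = 0.5833.
After j more steps, r_{3+j} ≈ 3.093e-02·ρ^j; need ρ^j ≤ 1e-10/3.093e-02 = 3.23311e-09.
j ≥ ln(3.23311e-09)/ln(0.5833) = -19.5498/-0.53905 = 36.267.
So 37 more iterations are needed.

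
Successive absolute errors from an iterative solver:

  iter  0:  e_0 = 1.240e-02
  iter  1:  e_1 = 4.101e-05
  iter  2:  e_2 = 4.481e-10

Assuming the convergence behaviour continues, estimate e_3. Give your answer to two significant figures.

5.3e-20

First estimate the order: p ≈ ln(e_2/e_1) / ln(e_1/e_0) = ln(4.481e-10/4.101e-05)/ln(4.101e-05/1.240e-02) = ln(1.09266e-05)/ln(0.00330726) ≈ 2.0002.
Then e_3 ≈ e_2·(e_2/e_1)^p = 4.481e-10·(1.09266e-05)^2.0002 = 4.481e-10·1.19118e-10 ≈ 5.338e-20.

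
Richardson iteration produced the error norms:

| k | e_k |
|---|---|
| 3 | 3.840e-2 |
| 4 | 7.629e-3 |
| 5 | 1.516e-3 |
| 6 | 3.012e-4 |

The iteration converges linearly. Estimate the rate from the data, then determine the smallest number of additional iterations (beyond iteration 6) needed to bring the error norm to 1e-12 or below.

Rate ρ ≈ e_6/e_5 = 3.012e-4/1.516e-3 = 0.1987.
After j more steps, e_{6+j} ≈ 3.012e-4·ρ^j; need ρ^j ≤ 1e-12/3.012e-4 = 3.32005e-09.
j ≥ ln(3.32005e-09)/ln(0.1987) = -19.5233/-1.61596 = 12.082.
So 13 more iterations are needed.

13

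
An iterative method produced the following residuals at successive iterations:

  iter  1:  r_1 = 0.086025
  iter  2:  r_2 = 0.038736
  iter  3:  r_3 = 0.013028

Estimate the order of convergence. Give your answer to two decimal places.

p ≈ ln(r_3/r_2) / ln(r_2/r_1)
  = ln(0.013028/0.038736) / ln(0.038736/0.086025)
  = ln(0.336328) / ln(0.450288)
  = -1.08967 / -0.79787 ≈ 1.36572

1.37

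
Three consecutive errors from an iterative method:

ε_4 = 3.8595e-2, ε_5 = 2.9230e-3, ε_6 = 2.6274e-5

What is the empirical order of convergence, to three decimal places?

1.826

p ≈ ln(ε_6/ε_5) / ln(ε_5/ε_4)
  = ln(2.6274e-5/2.9230e-3) / ln(2.9230e-3/3.8595e-2)
  = ln(0.00898871) / ln(0.0757352)
  = -4.711786 / -2.580512 ≈ 1.825911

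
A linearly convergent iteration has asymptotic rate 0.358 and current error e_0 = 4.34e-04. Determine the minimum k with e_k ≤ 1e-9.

After k steps, e_k ≈ 4.34e-04·0.358^k.
Need 0.358^k ≤ 1e-9/4.34e-04 = 2.30415e-06.
k ≥ ln(2.30415e-06)/ln(0.358) = -12.9808/-1.02722 = 12.637.
Smallest integer k = 13.

13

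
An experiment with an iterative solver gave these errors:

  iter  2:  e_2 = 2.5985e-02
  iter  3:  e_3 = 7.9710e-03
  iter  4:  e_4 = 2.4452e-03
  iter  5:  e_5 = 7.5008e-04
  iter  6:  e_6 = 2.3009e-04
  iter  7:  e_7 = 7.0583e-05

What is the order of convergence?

Consecutive ratios: e_7/e_6 = 7.0583e-05/2.3009e-04 = 0.306763, e_6/e_5 = 2.3009e-04/7.5008e-04 = 0.306754.
p ≈ ln(0.306763)/ln(0.306754) = -1.1817/-1.1817 ≈ 1.00.
So the convergence is linear (order 1).

1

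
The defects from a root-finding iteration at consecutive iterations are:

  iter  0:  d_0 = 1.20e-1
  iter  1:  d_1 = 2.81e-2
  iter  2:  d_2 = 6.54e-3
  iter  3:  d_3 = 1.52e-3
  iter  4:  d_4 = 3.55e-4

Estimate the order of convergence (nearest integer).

1

Consecutive ratios: d_4/d_3 = 3.55e-4/1.52e-3 = 0.233553, d_3/d_2 = 1.52e-3/6.54e-3 = 0.232416.
p ≈ ln(0.233553)/ln(0.232416) = -1.4543/-1.4592 ≈ 1.00.
So the convergence is linear (order 1).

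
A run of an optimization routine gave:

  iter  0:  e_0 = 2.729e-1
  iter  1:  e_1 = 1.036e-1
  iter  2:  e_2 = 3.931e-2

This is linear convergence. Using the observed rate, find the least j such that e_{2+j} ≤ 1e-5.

9

Rate ρ ≈ e_2/e_1 = 3.931e-2/1.036e-1 = 0.3794.
After j more steps, e_{2+j} ≈ 3.931e-2·ρ^j; need ρ^j ≤ 1e-5/3.931e-2 = 0.000254388.
j ≥ ln(0.000254388)/ln(0.3794) = -8.2766/-0.96916 = 8.540.
So 9 more iterations are needed.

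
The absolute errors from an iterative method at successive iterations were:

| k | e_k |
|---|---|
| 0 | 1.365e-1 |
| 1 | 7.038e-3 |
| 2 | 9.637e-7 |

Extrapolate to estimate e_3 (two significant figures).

2.5e-18

First estimate the order: p ≈ ln(e_2/e_1) / ln(e_1/e_0) = ln(9.637e-7/7.038e-3)/ln(7.038e-3/1.365e-1) = ln(0.000136928)/ln(0.0515604) ≈ 3.0004.
Then e_3 ≈ e_2·(e_2/e_1)^p = 9.637e-7·(0.000136928)^3.0004 = 9.637e-7·2.55818e-12 ≈ 2.465e-18.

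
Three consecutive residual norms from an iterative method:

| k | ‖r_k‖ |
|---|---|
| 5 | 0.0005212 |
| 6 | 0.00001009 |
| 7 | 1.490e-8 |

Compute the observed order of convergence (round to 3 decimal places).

1.652

p ≈ ln(‖r_7‖/‖r_6‖) / ln(‖r_6‖/‖r_5‖)
  = ln(1.490e-8/0.00001009) / ln(0.00001009/0.0005212)
  = ln(0.00147671) / ln(0.0193592)
  = -6.517939 / -3.944588 ≈ 1.652375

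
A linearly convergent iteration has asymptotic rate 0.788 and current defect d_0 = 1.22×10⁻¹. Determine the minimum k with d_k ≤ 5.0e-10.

After k steps, d_k ≈ 1.22×10⁻¹·0.788^k.
Need 0.788^k ≤ 5.0e-10/1.22×10⁻¹ = 4.09836e-09.
k ≥ ln(4.09836e-09)/ln(0.788) = -19.3127/-0.23826 = 81.057.
Smallest integer k = 82.

82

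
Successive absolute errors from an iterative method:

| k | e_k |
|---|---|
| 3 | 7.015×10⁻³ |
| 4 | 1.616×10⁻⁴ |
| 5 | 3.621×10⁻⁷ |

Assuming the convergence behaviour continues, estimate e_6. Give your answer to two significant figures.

1.9e-11

First estimate the order: p ≈ ln(e_5/e_4) / ln(e_4/e_3) = ln(3.621×10⁻⁷/1.616×10⁻⁴)/ln(1.616×10⁻⁴/7.015×10⁻³) = ln(0.00224072)/ln(0.0230364) ≈ 1.6180.
Then e_6 ≈ e_5·(e_5/e_4)^p = 3.621×10⁻⁷·(0.00224072)^1.6180 = 3.621×10⁻⁷·5.1633e-05 ≈ 1.87e-11.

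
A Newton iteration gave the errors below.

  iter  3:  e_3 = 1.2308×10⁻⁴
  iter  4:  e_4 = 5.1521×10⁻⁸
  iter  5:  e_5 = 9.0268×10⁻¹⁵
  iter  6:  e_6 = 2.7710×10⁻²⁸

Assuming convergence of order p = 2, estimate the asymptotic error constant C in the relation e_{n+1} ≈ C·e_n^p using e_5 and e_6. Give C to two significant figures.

C ≈ e_6 / e_5^2
  = 2.7710×10⁻²⁸ / (9.0268×10⁻¹⁵)^2
  = 2.7710×10⁻²⁸ / 8.14831e-29 ≈ 3.4007

3.4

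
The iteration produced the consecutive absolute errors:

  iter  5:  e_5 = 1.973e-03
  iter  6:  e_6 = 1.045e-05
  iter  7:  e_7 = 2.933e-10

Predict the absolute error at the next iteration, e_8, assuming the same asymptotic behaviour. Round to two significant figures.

2.3e-19

First estimate the order: p ≈ ln(e_7/e_6) / ln(e_6/e_5) = ln(2.933e-10/1.045e-05)/ln(1.045e-05/1.973e-03) = ln(2.8067e-05)/ln(0.0052965) ≈ 1.9999.
Then e_8 ≈ e_7·(e_7/e_6)^p = 2.933e-10·(2.8067e-05)^1.9999 = 2.933e-10·7.88583e-10 ≈ 2.313e-19.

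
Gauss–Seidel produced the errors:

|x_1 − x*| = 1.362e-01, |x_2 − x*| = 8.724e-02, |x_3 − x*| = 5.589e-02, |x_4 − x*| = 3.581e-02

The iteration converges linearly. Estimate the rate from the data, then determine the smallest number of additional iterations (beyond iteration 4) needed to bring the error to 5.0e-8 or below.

31

Rate ρ ≈ |x_4 − x*|/|x_3 − x*| = 3.581e-02/5.589e-02 = 0.6407.
After j more steps, |x_{4+j} − x*| ≈ 3.581e-02·ρ^j; need ρ^j ≤ 5.0e-8/3.581e-02 = 1.39626e-06.
j ≥ ln(1.39626e-06)/ln(0.6407) = -13.4817/-0.44519 = 30.283.
So 31 more iterations are needed.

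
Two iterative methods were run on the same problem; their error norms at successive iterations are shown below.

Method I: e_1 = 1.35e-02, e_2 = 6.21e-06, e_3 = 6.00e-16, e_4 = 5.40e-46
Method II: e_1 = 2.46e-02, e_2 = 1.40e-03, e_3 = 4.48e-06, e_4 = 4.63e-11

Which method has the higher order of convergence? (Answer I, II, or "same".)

Method I: p ≈ ln(5.40e-46/6.00e-16)/ln(6.00e-16/6.21e-06) ≈ 3.00.
Method II: p ≈ ln(4.63e-11/4.48e-06)/ln(4.48e-06/1.40e-03) ≈ 2.00.
Method I has the higher order (≈3.0 vs ≈2.0).

I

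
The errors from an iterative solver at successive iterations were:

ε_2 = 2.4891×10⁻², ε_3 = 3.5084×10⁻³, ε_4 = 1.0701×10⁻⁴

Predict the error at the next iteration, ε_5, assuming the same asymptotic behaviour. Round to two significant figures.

First estimate the order: p ≈ ln(ε_4/ε_3) / ln(ε_3/ε_2) = ln(1.0701×10⁻⁴/3.5084×10⁻³)/ln(3.5084×10⁻³/2.4891×10⁻²) = ln(0.0305011)/ln(0.140951) ≈ 1.7812.
Then ε_5 ≈ ε_4·(ε_4/ε_3)^p = 1.0701×10⁻⁴·(0.0305011)^1.7812 = 1.0701×10⁻⁴·0.00199647 ≈ 2.136e-07.

2.1e-7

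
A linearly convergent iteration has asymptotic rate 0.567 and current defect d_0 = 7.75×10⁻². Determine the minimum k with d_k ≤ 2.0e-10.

35

After k steps, d_k ≈ 7.75×10⁻²·0.567^k.
Need 0.567^k ≤ 2.0e-10/7.75×10⁻² = 2.58065e-09.
k ≥ ln(2.58065e-09)/ln(0.567) = -19.7752/-0.56740 = 34.852.
Smallest integer k = 35.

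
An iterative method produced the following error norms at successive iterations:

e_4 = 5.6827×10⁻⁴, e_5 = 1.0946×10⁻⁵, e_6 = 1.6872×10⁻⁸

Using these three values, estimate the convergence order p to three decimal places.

p ≈ ln(e_6/e_5) / ln(e_5/e_4)
  = ln(1.6872×10⁻⁸/1.0946×10⁻⁵) / ln(1.0946×10⁻⁵/5.6827×10⁻⁴)
  = ln(0.00154138) / ln(0.019262)
  = -6.475077 / -3.949621 ≈ 1.639417

1.639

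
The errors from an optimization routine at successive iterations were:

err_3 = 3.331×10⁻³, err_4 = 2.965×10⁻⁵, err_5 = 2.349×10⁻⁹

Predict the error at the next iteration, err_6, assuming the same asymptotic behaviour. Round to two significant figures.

1.5e-17

First estimate the order: p ≈ ln(err_5/err_4) / ln(err_4/err_3) = ln(2.349×10⁻⁹/2.965×10⁻⁵)/ln(2.965×10⁻⁵/3.331×10⁻³) = ln(7.92243e-05)/ln(0.00890123) ≈ 2.0000.
Then err_6 ≈ err_5·(err_5/err_4)^p = 2.349×10⁻⁹·(7.92243e-05)^2.0000 = 2.349×10⁻⁹·6.27649e-09 ≈ 1.474e-17.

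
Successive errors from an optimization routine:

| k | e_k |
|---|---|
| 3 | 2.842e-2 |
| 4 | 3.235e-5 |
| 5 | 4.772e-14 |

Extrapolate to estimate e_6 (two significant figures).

First estimate the order: p ≈ ln(e_5/e_4) / ln(e_4/e_3) = ln(4.772e-14/3.235e-5)/ln(3.235e-5/2.842e-2) = ln(1.47512e-09)/ln(0.00113828) ≈ 3.0000.
Then e_6 ≈ e_5·(e_5/e_4)^p = 4.772e-14·(1.47512e-09)^3.0000 = 4.772e-14·3.20983e-27 ≈ 1.532e-40.

1.5e-40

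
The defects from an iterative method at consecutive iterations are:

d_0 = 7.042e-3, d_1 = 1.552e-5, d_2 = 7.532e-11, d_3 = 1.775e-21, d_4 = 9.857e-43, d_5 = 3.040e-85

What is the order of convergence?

Consecutive ratios: d_5/d_4 = 3.040e-85/9.857e-43 = 3.0841e-43, d_4/d_3 = 9.857e-43/1.775e-21 = 5.55324e-22.
p ≈ ln(3.0841e-43)/ln(5.55324e-22) = -97.8849/-48.9425 ≈ 2.00.
So the convergence is quadratic (order 2).

2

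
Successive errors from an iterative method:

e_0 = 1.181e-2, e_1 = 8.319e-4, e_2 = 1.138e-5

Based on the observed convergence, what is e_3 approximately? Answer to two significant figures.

First estimate the order: p ≈ ln(e_2/e_1) / ln(e_1/e_0) = ln(1.138e-5/8.319e-4)/ln(8.319e-4/1.181e-2) = ln(0.0136795)/ln(0.0704403) ≈ 1.6177.
Then e_3 ≈ e_2·(e_2/e_1)^p = 1.138e-5·(0.0136795)^1.6177 = 1.138e-5·0.00096543 ≈ 1.099e-08.

1.1e-8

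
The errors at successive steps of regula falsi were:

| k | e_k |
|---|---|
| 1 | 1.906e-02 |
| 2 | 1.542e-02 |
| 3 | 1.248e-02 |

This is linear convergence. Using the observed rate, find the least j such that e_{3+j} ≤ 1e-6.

45

Rate ρ ≈ e_3/e_2 = 1.248e-02/1.542e-02 = 0.8093.
After j more steps, e_{3+j} ≈ 1.248e-02·ρ^j; need ρ^j ≤ 1e-6/1.248e-02 = 8.01282e-05.
j ≥ ln(8.01282e-05)/ln(0.8093) = -9.4319/-0.21159 = 44.576.
So 45 more iterations are needed.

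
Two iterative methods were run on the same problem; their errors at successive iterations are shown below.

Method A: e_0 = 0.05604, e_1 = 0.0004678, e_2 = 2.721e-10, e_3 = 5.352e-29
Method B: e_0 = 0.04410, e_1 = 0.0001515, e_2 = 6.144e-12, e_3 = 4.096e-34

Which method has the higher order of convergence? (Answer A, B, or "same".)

same

Method A: p ≈ ln(5.352e-29/2.721e-10)/ln(2.721e-10/0.0004678) ≈ 3.00.
Method B: p ≈ ln(4.096e-34/6.144e-12)/ln(6.144e-12/0.0001515) ≈ 3.00.
Both orders ≈ 3.0 — effectively the same.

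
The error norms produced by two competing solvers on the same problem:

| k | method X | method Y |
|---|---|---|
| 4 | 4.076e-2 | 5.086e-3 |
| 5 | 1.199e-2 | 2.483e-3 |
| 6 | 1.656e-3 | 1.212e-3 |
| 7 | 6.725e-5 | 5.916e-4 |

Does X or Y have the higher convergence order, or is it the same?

Method X: p ≈ ln(6.725e-5/1.656e-3)/ln(1.656e-3/1.199e-2) ≈ 1.62.
Method Y: p ≈ ln(5.916e-4/1.212e-3)/ln(1.212e-3/2.483e-3) ≈ 1.00.
Method X has the higher order (≈1.6 vs ≈1.0).

X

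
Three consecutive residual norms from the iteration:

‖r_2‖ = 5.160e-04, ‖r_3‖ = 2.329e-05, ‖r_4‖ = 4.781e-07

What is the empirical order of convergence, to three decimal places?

p ≈ ln(‖r_4‖/‖r_3‖) / ln(‖r_3‖/‖r_2‖)
  = ln(4.781e-07/2.329e-05) / ln(2.329e-05/5.160e-04)
  = ln(0.0205281) / ln(0.0451357)
  = -3.885961 / -3.098082 ≈ 1.254312

1.254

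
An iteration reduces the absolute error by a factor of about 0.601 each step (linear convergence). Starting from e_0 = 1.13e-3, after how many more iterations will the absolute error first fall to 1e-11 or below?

After k steps, e_k ≈ 1.13e-3·0.601^k.
Need 0.601^k ≤ 1e-11/1.13e-3 = 8.84956e-09.
k ≥ ln(8.84956e-09)/ln(0.601) = -18.5429/-0.50916 = 36.419.
Smallest integer k = 37.

37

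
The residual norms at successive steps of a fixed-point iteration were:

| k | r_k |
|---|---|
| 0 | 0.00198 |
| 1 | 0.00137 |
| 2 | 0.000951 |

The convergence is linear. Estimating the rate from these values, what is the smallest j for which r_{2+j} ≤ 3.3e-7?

22

Rate ρ ≈ r_2/r_1 = 0.000951/0.00137 = 0.6942.
After j more steps, r_{2+j} ≈ 0.000951·ρ^j; need ρ^j ≤ 3.3e-7/0.000951 = 0.000347003.
j ≥ ln(0.000347003)/ln(0.6942) = -7.9662/-0.36500 = 21.825.
So 22 more iterations are needed.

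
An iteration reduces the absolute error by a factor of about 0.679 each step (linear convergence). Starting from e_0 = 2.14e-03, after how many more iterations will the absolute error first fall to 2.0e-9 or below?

After k steps, e_k ≈ 2.14e-03·0.679^k.
Need 0.679^k ≤ 2.0e-9/2.14e-03 = 9.34579e-07.
k ≥ ln(9.34579e-07)/ln(0.679) = -13.8832/-0.38713 = 35.862.
Smallest integer k = 36.

36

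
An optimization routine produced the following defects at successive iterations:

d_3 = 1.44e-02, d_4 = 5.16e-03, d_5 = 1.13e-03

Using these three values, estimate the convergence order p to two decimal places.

p ≈ ln(d_5/d_4) / ln(d_4/d_3)
  = ln(1.13e-03/5.16e-03) / ln(5.16e-03/1.44e-02)
  = ln(0.218992) / ln(0.358333)
  = -1.51872 / -1.02629 ≈ 1.47982

1.48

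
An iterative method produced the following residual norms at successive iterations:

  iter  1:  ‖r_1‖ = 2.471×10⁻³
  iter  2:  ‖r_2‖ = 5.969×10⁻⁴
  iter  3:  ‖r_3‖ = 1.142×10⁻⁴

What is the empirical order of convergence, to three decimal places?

p ≈ ln(‖r_3‖/‖r_2‖) / ln(‖r_2‖/‖r_1‖)
  = ln(1.142×10⁻⁴/5.969×10⁻⁴) / ln(5.969×10⁻⁴/2.471×10⁻³)
  = ln(0.191322) / ln(0.241562)
  = -1.653797 / -1.420629 ≈ 1.164130

1.164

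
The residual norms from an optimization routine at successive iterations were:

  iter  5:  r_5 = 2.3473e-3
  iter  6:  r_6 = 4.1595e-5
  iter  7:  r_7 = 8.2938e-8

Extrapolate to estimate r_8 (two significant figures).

First estimate the order: p ≈ ln(r_7/r_6) / ln(r_6/r_5) = ln(8.2938e-8/4.1595e-5)/ln(4.1595e-5/2.3473e-3) = ln(0.00199394)/ln(0.0177204) ≈ 1.5417.
Then r_8 ≈ r_7·(r_7/r_6)^p = 8.2938e-8·(0.00199394)^1.5417 = 8.2938e-8·6.87015e-05 ≈ 5.698e-12.

5.7e-12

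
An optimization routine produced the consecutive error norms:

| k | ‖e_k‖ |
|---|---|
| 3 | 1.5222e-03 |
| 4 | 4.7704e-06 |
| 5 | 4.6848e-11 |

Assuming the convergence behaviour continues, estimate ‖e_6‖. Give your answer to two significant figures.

4.5e-21

First estimate the order: p ≈ ln(‖e_5‖/‖e_4‖) / ln(‖e_4‖/‖e_3‖) = ln(4.6848e-11/4.7704e-06)/ln(4.7704e-06/1.5222e-03) = ln(9.82056e-06)/ln(0.00313389) ≈ 2.0000.
Then ‖e_6‖ ≈ ‖e_5‖·(‖e_5‖/‖e_4‖)^p = 4.6848e-11·(9.82056e-06)^2.0000 = 4.6848e-11·9.64434e-11 ≈ 4.518e-21.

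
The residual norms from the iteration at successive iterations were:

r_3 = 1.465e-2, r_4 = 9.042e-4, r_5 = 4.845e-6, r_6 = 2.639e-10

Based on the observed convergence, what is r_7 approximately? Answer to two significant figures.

First estimate the order: p ≈ ln(r_6/r_5) / ln(r_5/r_4) = ln(2.639e-10/4.845e-6)/ln(4.845e-6/9.042e-4) = ln(5.44685e-05)/ln(0.00535833) ≈ 1.8775.
Then r_7 ≈ r_6·(r_6/r_5)^p = 2.639e-10·(5.44685e-05)^1.8775 = 2.639e-10·9.87673e-09 ≈ 2.606e-18.

2.6e-18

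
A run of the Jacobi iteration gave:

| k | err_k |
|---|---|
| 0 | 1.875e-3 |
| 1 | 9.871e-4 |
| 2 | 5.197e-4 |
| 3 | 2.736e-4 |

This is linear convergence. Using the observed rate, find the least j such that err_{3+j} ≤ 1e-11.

Rate ρ ≈ err_3/err_2 = 2.736e-4/5.197e-4 = 0.5265.
After j more steps, err_{3+j} ≈ 2.736e-4·ρ^j; need ρ^j ≤ 1e-11/2.736e-4 = 3.65497e-08.
j ≥ ln(3.65497e-08)/ln(0.5265) = -17.1246/-0.64150 = 26.695.
So 27 more iterations are needed.

27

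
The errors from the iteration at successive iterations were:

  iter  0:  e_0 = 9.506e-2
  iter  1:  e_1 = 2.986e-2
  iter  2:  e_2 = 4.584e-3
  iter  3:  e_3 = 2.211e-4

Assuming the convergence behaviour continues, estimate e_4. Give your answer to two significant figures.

First estimate the order: p ≈ ln(e_3/e_2) / ln(e_2/e_1) = ln(2.211e-4/4.584e-3)/ln(4.584e-3/2.986e-2) = ln(0.048233)/ln(0.153516) ≈ 1.6178.
Then e_4 ≈ e_3·(e_3/e_2)^p = 2.211e-4·(0.048233)^1.6178 = 2.211e-4·0.00741164 ≈ 1.639e-06.

1.6e-6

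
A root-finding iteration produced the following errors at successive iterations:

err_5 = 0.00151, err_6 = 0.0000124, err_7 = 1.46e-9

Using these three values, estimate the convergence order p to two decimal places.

p ≈ ln(err_7/err_6) / ln(err_6/err_5)
  = ln(1.46e-9/0.0000124) / ln(0.0000124/0.00151)
  = ln(0.000117742) / ln(0.00821192)
  = -9.04701 / -4.80217 ≈ 1.88394

1.88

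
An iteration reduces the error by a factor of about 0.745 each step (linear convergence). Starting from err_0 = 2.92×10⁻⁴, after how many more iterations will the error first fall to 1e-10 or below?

After k steps, err_k ≈ 2.92×10⁻⁴·0.745^k.
Need 0.745^k ≤ 1e-10/2.92×10⁻⁴ = 3.42466e-07.
k ≥ ln(3.42466e-07)/ln(0.745) = -14.8871/-0.29437 = 50.573.
Smallest integer k = 51.

51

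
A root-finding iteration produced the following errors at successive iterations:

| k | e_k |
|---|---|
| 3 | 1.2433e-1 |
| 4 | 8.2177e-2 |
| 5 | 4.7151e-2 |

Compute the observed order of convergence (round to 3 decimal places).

p ≈ ln(e_5/e_4) / ln(e_4/e_3)
  = ln(4.7151e-2/8.2177e-2) / ln(8.2177e-2/1.2433e-1)
  = ln(0.573774) / ln(0.660959)
  = -0.555520 / -0.414063 ≈ 1.341632

1.342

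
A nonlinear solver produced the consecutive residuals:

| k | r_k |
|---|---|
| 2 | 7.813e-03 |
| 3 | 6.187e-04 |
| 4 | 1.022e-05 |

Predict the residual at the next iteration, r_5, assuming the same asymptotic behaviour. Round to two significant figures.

1.3e-8

First estimate the order: p ≈ ln(r_4/r_3) / ln(r_3/r_2) = ln(1.022e-05/6.187e-04)/ln(6.187e-04/7.813e-03) = ln(0.0165185)/ln(0.0791885) ≈ 1.6181.
Then r_5 ≈ r_4·(r_4/r_3)^p = 1.022e-05·(0.0165185)^1.6181 = 1.022e-05·0.00130767 ≈ 1.336e-08.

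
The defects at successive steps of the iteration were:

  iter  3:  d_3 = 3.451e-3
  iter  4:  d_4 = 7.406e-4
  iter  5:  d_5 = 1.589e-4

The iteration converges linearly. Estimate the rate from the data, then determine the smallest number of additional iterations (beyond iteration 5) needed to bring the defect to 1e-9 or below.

8

Rate ρ ≈ d_5/d_4 = 1.589e-4/7.406e-4 = 0.2146.
After j more steps, d_{5+j} ≈ 1.589e-4·ρ^j; need ρ^j ≤ 1e-9/1.589e-4 = 6.29327e-06.
j ≥ ln(6.29327e-06)/ln(0.2146) = -11.9760/-1.53898 = 7.782.
So 8 more iterations are needed.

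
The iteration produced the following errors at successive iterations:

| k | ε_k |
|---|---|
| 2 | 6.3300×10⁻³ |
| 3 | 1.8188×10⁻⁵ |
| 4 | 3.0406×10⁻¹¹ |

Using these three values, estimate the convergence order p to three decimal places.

2.273

p ≈ ln(ε_4/ε_3) / ln(ε_3/ε_2)
  = ln(3.0406×10⁻¹¹/1.8188×10⁻⁵) / ln(1.8188×10⁻⁵/6.3300×10⁻³)
  = ln(1.67176e-06) / ln(0.0028733)
  = -13.301634 / -5.852294 ≈ 2.272892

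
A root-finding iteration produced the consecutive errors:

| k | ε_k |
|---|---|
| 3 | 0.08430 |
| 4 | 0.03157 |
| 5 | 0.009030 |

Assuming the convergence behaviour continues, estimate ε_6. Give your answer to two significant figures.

First estimate the order: p ≈ ln(ε_5/ε_4) / ln(ε_4/ε_3) = ln(0.009030/0.03157)/ln(0.03157/0.08430) = ln(0.286031)/ln(0.374496) ≈ 1.2744.
Then ε_6 ≈ ε_5·(ε_5/ε_4)^p = 0.009030·(0.286031)^1.2744 = 0.009030·0.202886 ≈ 0.001832.

1.8e-3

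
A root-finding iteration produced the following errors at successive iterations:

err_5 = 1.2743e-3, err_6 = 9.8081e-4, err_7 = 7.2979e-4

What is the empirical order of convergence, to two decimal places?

p ≈ ln(err_7/err_6) / ln(err_6/err_5)
  = ln(7.2979e-4/9.8081e-4) / ln(9.8081e-4/1.2743e-3)
  = ln(0.744069) / ln(0.769685)
  = -0.29562 / -0.26177 ≈ 1.12931

1.13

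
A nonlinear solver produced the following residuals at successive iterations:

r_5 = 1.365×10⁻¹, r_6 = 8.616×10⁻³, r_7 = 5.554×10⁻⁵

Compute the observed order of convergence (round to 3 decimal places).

1.826

p ≈ ln(r_7/r_6) / ln(r_6/r_5)
  = ln(5.554×10⁻⁵/8.616×10⁻³) / ln(8.616×10⁻³/1.365×10⁻¹)
  = ln(0.00644615) / ln(0.0631209)
  = -5.044272 / -2.762703 ≈ 1.825847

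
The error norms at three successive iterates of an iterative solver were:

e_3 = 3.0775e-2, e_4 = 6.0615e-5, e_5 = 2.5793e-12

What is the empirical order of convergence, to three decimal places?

2.724

p ≈ ln(e_5/e_4) / ln(e_4/e_3)
  = ln(2.5793e-12/6.0615e-5) / ln(6.0615e-5/3.0775e-2)
  = ln(4.25522e-08) / ln(0.00196962)
  = -16.972534 / -6.229915 ≈ 2.724360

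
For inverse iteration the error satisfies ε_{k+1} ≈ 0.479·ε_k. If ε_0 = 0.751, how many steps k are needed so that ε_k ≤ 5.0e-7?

20

After k steps, ε_k ≈ 0.751·0.479^k.
Need 0.479^k ≤ 5.0e-7/0.751 = 6.65779e-07.
k ≥ ln(6.65779e-07)/ln(0.479) = -14.2223/-0.73605 = 19.322.
Smallest integer k = 20.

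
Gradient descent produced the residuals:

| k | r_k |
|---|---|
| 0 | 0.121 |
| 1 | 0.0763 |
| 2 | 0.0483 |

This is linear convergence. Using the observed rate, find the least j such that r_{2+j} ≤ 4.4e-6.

Rate ρ ≈ r_2/r_1 = 0.0483/0.0763 = 0.6330.
After j more steps, r_{2+j} ≈ 0.0483·ρ^j; need ρ^j ≤ 4.4e-6/0.0483 = 9.10973e-05.
j ≥ ln(9.10973e-05)/ln(0.6330) = -9.3036/-0.45728 = 20.346.
So 21 more iterations are needed.

21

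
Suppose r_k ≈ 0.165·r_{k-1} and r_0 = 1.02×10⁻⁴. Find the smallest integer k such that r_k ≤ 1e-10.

After k steps, r_k ≈ 1.02×10⁻⁴·0.165^k.
Need 0.165^k ≤ 1e-10/1.02×10⁻⁴ = 9.80392e-07.
k ≥ ln(9.80392e-07)/ln(0.165) = -13.8353/-1.80181 = 7.679.
Smallest integer k = 8.

8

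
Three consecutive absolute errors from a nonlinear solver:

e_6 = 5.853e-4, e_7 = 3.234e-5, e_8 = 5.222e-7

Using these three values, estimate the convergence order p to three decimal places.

1.425

p ≈ ln(e_8/e_7) / ln(e_7/e_6)
  = ln(5.222e-7/3.234e-5) / ln(3.234e-5/5.853e-4)
  = ln(0.0161472) / ln(0.0552537)
  = -4.126009 / -2.895820 ≈ 1.424815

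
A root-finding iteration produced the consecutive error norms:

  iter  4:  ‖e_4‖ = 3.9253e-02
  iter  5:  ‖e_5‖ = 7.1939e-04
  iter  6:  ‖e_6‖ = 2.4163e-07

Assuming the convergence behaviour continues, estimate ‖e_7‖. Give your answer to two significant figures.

2.7e-14

First estimate the order: p ≈ ln(‖e_6‖/‖e_5‖) / ln(‖e_5‖/‖e_4‖) = ln(2.4163e-07/7.1939e-04)/ln(7.1939e-04/3.9253e-02) = ln(0.000335882)/ln(0.018327) ≈ 2.0000.
Then ‖e_7‖ ≈ ‖e_6‖·(‖e_6‖/‖e_5‖)^p = 2.4163e-07·(0.000335882)^2.0000 = 2.4163e-07·1.12817e-07 ≈ 2.726e-14.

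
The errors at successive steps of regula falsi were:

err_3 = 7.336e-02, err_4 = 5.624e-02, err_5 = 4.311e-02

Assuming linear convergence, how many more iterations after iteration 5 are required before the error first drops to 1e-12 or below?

93

Rate ρ ≈ err_5/err_4 = 4.311e-02/5.624e-02 = 0.7665.
After j more steps, err_{5+j} ≈ 4.311e-02·ρ^j; need ρ^j ≤ 1e-12/4.311e-02 = 2.31965e-11.
j ≥ ln(2.31965e-11)/ln(0.7665) = -24.4870/-0.26592 = 92.084.
So 93 more iterations are needed.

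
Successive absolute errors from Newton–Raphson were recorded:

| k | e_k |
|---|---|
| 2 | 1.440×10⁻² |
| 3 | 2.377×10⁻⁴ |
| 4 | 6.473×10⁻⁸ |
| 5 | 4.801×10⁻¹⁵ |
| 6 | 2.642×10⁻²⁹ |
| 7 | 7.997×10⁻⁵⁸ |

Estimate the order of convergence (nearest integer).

2

Consecutive ratios: e_7/e_6 = 7.997×10⁻⁵⁸/2.642×10⁻²⁹ = 3.02687e-29, e_6/e_5 = 2.642×10⁻²⁹/4.801×10⁻¹⁵ = 5.50302e-15.
p ≈ ln(3.02687e-29)/ln(5.50302e-15) = -65.6674/-32.8335 ≈ 2.00.
So the convergence is quadratic (order 2).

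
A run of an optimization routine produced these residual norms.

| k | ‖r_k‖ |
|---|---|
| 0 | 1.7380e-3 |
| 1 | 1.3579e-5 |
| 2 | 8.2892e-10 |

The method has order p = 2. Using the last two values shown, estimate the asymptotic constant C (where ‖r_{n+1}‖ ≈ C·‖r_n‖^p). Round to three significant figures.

4.50

C ≈ ‖r_2‖ / ‖r_1‖^2
  = 8.2892e-10 / (1.3579e-5)^2
  = 8.2892e-10 / 1.84389e-10 ≈ 4.4955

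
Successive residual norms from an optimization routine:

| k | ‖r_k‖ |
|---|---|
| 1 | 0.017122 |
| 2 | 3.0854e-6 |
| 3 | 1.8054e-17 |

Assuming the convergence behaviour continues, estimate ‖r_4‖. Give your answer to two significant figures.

First estimate the order: p ≈ ln(‖r_3‖/‖r_2‖) / ln(‖r_2‖/‖r_1‖) = ln(1.8054e-17/3.0854e-6)/ln(3.0854e-6/0.017122) = ln(5.85143e-12)/ln(0.000180201) ≈ 3.0000.
Then ‖r_4‖ ≈ ‖r_3‖·(‖r_3‖/‖r_2‖)^p = 1.8054e-17·(5.85143e-12)^3.0000 = 1.8054e-17·2.00348e-34 ≈ 3.617e-51.

3.6e-51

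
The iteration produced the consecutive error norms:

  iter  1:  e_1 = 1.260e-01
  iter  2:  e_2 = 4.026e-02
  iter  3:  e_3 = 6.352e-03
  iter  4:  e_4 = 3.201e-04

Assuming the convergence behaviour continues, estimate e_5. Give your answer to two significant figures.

First estimate the order: p ≈ ln(e_4/e_3) / ln(e_3/e_2) = ln(3.201e-04/6.352e-03)/ln(6.352e-03/4.026e-02) = ln(0.0503936)/ln(0.157774) ≈ 1.6181.
Then e_5 ≈ e_4·(e_4/e_3)^p = 3.201e-04·(0.0503936)^1.6181 = 3.201e-04·0.00794902 ≈ 2.544e-06.

2.5e-6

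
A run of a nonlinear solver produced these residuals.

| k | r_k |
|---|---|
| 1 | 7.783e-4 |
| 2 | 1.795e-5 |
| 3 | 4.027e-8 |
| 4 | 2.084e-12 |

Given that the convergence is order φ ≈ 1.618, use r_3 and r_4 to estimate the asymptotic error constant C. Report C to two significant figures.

C ≈ r_4 / r_3^1.618
  = 2.084e-12 / (4.027e-8)^1.618
  = 2.084e-12 / 1.08358e-12 ≈ 1.9233

1.9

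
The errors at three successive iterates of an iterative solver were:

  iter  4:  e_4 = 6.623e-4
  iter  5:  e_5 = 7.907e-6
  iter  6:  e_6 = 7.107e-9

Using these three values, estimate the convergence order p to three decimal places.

1.584

p ≈ ln(e_6/e_5) / ln(e_5/e_4)
  = ln(7.107e-9/7.907e-6) / ln(7.907e-6/6.623e-4)
  = ln(0.000898824) / ln(0.0119387)
  = -7.014423 / -4.427970 ≈ 1.584117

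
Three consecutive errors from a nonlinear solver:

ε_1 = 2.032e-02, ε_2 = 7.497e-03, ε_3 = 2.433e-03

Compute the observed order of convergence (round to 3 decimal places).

p ≈ ln(ε_3/ε_2) / ln(ε_2/ε_1)
  = ln(2.433e-03/7.497e-03) / ln(7.497e-03/2.032e-02)
  = ln(0.32453) / ln(0.368947)
  = -1.125377 / -0.997102 ≈ 1.128648

1.129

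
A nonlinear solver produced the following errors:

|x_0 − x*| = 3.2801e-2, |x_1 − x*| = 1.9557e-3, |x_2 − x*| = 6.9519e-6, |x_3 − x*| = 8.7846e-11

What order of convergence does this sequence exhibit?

Consecutive ratios: |x_3 − x*|/|x_2 − x*| = 8.7846e-11/6.9519e-6 = 1.26363e-05, |x_2 − x*|/|x_1 − x*| = 6.9519e-6/1.9557e-3 = 0.00355469.
p ≈ ln(1.26363e-05)/ln(0.00355469) = -11.2789/-5.6395 ≈ 2.00.
So the convergence is quadratic (order 2).

2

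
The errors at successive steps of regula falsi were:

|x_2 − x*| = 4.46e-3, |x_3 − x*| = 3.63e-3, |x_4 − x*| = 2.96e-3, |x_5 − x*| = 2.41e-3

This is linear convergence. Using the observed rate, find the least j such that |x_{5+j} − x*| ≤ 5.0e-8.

Rate ρ ≈ |x_5 − x*|/|x_4 − x*| = 2.41e-3/2.96e-3 = 0.8142.
After j more steps, |x_{5+j} − x*| ≈ 2.41e-3·ρ^j; need ρ^j ≤ 5.0e-8/2.41e-3 = 2.07469e-05.
j ≥ ln(2.07469e-05)/ln(0.8142) = -10.7831/-0.20555 = 52.460.
So 53 more iterations are needed.

53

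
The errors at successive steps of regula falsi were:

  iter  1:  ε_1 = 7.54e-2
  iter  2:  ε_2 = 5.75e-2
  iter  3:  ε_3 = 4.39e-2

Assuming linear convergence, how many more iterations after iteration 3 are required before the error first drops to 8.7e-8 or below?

Rate ρ ≈ ε_3/ε_2 = 4.39e-2/5.75e-2 = 0.7635.
After j more steps, ε_{3+j} ≈ 4.39e-2·ρ^j; need ρ^j ≤ 8.7e-8/4.39e-2 = 1.98178e-06.
j ≥ ln(1.98178e-06)/ln(0.7635) = -13.1315/-0.26984 = 48.664.
So 49 more iterations are needed.

49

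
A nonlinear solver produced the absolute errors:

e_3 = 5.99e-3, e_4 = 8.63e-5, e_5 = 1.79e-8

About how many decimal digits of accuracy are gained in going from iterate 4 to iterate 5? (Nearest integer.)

Digits gained ≈ log₁₀(e_4/e_5) = log₁₀(8.63e-5/1.79e-8) = log₁₀(4821.23) ≈ 3.683.

4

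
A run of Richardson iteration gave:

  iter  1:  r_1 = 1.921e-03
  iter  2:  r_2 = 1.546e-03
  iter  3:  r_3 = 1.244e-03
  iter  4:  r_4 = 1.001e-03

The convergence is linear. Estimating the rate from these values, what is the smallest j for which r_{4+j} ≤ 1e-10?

75

Rate ρ ≈ r_4/r_3 = 1.001e-03/1.244e-03 = 0.8047.
After j more steps, r_{4+j} ≈ 1.001e-03·ρ^j; need ρ^j ≤ 1e-10/1.001e-03 = 9.99001e-08.
j ≥ ln(9.99001e-08)/ln(0.8047) = -16.1191/-0.21729 = 74.182.
So 75 more iterations are needed.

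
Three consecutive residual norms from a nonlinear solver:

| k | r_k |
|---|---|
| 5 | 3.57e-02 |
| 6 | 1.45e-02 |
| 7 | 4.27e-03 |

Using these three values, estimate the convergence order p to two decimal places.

1.36

p ≈ ln(r_7/r_6) / ln(r_6/r_5)
  = ln(4.27e-03/1.45e-02) / ln(1.45e-02/3.57e-02)
  = ln(0.294483) / ln(0.406162)
  = -1.22253 / -0.90100 ≈ 1.35686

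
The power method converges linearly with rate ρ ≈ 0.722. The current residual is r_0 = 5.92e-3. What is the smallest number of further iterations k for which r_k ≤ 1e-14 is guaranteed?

84

After k steps, r_k ≈ 5.92e-3·0.722^k.
Need 0.722^k ≤ 1e-14/5.92e-3 = 1.68919e-12.
k ≥ ln(1.68919e-12)/ln(0.722) = -27.1068/-0.32573 = 83.219.
Smallest integer k = 84.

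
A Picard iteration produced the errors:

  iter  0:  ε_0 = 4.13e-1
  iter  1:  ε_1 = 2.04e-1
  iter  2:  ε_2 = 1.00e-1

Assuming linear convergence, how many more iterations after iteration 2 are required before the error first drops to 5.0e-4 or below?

Rate ρ ≈ ε_2/ε_1 = 1.00e-1/2.04e-1 = 0.4902.
After j more steps, ε_{2+j} ≈ 1.00e-1·ρ^j; need ρ^j ≤ 5.0e-4/1.00e-1 = 0.005.
j ≥ ln(0.005)/ln(0.4902) = -5.2983/-0.71294 = 7.432.
So 8 more iterations are needed.

8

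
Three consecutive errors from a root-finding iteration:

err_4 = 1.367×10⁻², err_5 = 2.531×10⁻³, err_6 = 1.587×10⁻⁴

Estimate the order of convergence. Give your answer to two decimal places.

p ≈ ln(err_6/err_5) / ln(err_5/err_4)
  = ln(1.587×10⁻⁴/2.531×10⁻³) / ln(2.531×10⁻³/1.367×10⁻²)
  = ln(0.0627025) / ln(0.18515)
  = -2.76935 / -1.68659 ≈ 1.64198

1.64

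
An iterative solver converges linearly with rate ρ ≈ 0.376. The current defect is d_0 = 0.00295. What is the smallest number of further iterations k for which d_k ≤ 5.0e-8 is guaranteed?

After k steps, d_k ≈ 0.00295·0.376^k.
Need 0.376^k ≤ 5.0e-8/0.00295 = 1.69492e-05.
k ≥ ln(1.69492e-05)/ln(0.376) = -10.9853/-0.97817 = 11.230.
Smallest integer k = 12.

12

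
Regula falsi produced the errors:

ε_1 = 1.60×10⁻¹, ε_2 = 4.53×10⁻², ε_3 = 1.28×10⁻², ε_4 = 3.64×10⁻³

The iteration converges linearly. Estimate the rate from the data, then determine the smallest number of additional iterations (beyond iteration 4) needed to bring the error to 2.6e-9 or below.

12

Rate ρ ≈ ε_4/ε_3 = 3.64×10⁻³/1.28×10⁻² = 0.2844.
After j more steps, ε_{4+j} ≈ 3.64×10⁻³·ρ^j; need ρ^j ≤ 2.6e-9/3.64×10⁻³ = 7.14286e-07.
j ≥ ln(7.14286e-07)/ln(0.2844) = -14.1520/-1.25737 = 11.255.
So 12 more iterations are needed.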